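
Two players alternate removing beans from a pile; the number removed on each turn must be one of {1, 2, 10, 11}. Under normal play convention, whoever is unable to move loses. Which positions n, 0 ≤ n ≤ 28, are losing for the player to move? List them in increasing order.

G(0) = 0
G(1) = mex{0} = 1
G(2) = mex{1,0} = 2
G(3) = mex{2,1} = 0
G(4) = mex{0,2} = 1
G(5) = mex{1,0} = 2
G(6) = mex{2,1} = 0
G(7) = mex{0,2} = 1
G(8) = mex{1,0} = 2
G(9) = mex{2,1} = 0
G(10) = mex{0,2,0} = 1
G(11) = mex{1,0,1,0} = 2
G(12) = mex{2,1,2,1} = 0
G(13) = mex{0,2,0,2} = 1
G(14) = mex{1,0,1,0} = 2
G(15) = mex{2,1,2,1} = 0
G(16) = mex{0,2,0,2} = 1
G(17) = mex{1,0,1,0} = 2
G(18) = mex{2,1,2,1} = 0
G(19) = mex{0,2,0,2} = 1
G(20) = mex{1,0,1,0} = 2
G(21) = mex{2,1,2,1} = 0
G(22) = mex{0,2,0,2} = 1
G(23) = mex{1,0,1,0} = 2
G(24) = mex{2,1,2,1} = 0
G(25) = mex{0,2,0,2} = 1
G(26) = mex{1,0,1,0} = 2
G(27) = mex{2,1,2,1} = 0
G(28) = mex{0,2,0,2} = 1
P-positions are exactly the n with G(n) = 0.

0, 3, 6, 9, 12, 15, 18, 21, 24, 27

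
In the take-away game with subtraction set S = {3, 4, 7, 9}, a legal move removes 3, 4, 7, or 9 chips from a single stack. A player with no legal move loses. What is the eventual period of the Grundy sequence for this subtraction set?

12

n :  0  1  2  3  4  5  6  7  8  9 10 11 12 13 14 15 16 17 18 19 20 21 22 23 24 25
G :  0  0  0  1  1  1  2  2  2  3  3  3  0  0  0  1  1  1  2  2  2  3  3  3  0  0
G(n+12) = G(n) holds for n = 0,…,8 (a full window of length max(S) = 9), so the sequence is purely periodic with period 12.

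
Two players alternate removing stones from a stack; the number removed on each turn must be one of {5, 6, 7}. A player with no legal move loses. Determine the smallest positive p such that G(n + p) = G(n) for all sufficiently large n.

12

n :  0  1  2  3  4  5  6  7  8  9 10 11 12 13 14 15 16 17 18 19 20 21 22 23 24 25
G :  0  0  0  0  0  1  1  1  1  1  2  2  0  0  0  0  0  1  1  1  1  1  2  2  0  0
G(n+12) = G(n) holds for n = 0,…,6 (a full window of length max(S) = 7), so the sequence is purely periodic with period 12.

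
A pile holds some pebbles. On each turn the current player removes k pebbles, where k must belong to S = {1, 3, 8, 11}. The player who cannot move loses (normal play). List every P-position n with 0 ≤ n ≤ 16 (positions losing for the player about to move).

0, 2, 4, 6, 16

n :  0  1  2  3  4  5  6  7  8  9 10 11 12 13 14 15 16
G :  0  1  0  1  0  1  0  1  2  3  2  3  2  3  2  3  0
P-positions are exactly the n with G(n) = 0.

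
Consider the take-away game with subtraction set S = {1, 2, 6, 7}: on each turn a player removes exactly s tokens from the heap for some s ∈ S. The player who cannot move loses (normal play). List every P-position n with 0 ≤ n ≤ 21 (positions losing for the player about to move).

G(0) = 0
G(1) = mex{0} = 1
G(2) = mex{1,0} = 2
G(3) = mex{2,1} = 0
G(4) = mex{0,2} = 1
G(5) = mex{1,0} = 2
G(6) = mex{2,1,0} = 3
G(7) = mex{3,2,1,0} = 4
G(8) = mex{4,3,2,1} = 0
G(9) = mex{0,4,0,2} = 1
G(10) = mex{1,0,1,0} = 2
G(11) = mex{2,1,2,1} = 0
G(12) = mex{0,2,3,2} = 1
G(13) = mex{1,0,4,3} = 2
G(14) = mex{2,1,0,4} = 3
G(15) = mex{3,2,1,0} = 4
G(16) = mex{4,3,2,1} = 0
G(17) = mex{0,4,0,2} = 1
G(18) = mex{1,0,1,0} = 2
G(19) = mex{2,1,2,1} = 0
G(20) = mex{0,2,3,2} = 1
G(21) = mex{1,0,4,3} = 2
P-positions are exactly the n with G(n) = 0.

0, 3, 8, 11, 16, 19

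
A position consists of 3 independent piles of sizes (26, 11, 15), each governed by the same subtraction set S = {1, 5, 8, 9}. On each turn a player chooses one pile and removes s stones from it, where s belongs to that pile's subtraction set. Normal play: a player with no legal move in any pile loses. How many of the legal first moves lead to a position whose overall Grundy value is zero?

3

All piles use S = {1, 5, 8, 9}:
n :  0  1  2  3  4  5  6  7  8  9 10 11 12 13 14 15 16 17 18 19 20 21 22 23 24 25 26
G :  0  1  0  1  0  1  0  1  2  3  2  3  2  3  2  3  0  1  0  1  0  1  0  1  2  3  2
Pile A: G(26) = 2.
Pile B: G(11) = 3.
Pile C: G(15) = 3.
Combined Grundy value = 2 ⊕ 3 ⊕ 3 = 2.
A winning move leaves total XOR = 0, i.e. changes one component's Grundy value g to g ⊕ X where X is the current total.
Pile A: need g' = 2⊕2 = 0. Options: 26−1→G=3, 26−5→G=1, 26−8→G=0, 26−9→G=1. Hits: 1.
Pile B: need g' = 3⊕2 = 1. Options: 11−1→G=2, 11−5→G=0, 11−8→G=1, 11−9→G=0. Hits: 1.
Pile C: need g' = 3⊕2 = 1. Options: 15−1→G=2, 15−5→G=2, 15−8→G=1, 15−9→G=0. Hits: 1.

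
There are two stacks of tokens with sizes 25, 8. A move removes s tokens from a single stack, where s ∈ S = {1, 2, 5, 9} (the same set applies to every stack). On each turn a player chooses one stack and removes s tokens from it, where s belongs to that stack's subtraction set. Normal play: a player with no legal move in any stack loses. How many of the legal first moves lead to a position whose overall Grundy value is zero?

0

All stacks use S = {1, 2, 5, 9}:
G(0) = 0
G(1) = mex{0} = 1
G(2) = mex{1,0} = 2
G(3) = mex{2,1} = 0
G(4) = mex{0,2} = 1
G(5) = mex{1,0,0} = 2
G(6) = mex{2,1,1} = 0
G(7) = mex{0,2,2} = 1
G(8) = mex{1,0,0} = 2
G(9) = mex{2,1,1,0} = 3
G(10) = mex{3,2,2,1} = 0
G(11) = mex{0,3,0,2} = 1
G(12) = mex{1,0,1,0} = 2
G(13) = mex{2,1,2,1} = 0
G(14) = mex{0,2,3,2} = 1
G(15) = mex{1,0,0,0} = 2
G(16) = mex{2,1,1,1} = 0
G(17) = mex{0,2,2,2} = 1
G(18) = mex{1,0,0,3} = 2
G(19) = mex{2,1,1,0} = 3
G(20) = mex{3,2,2,1} = 0
G(21) = mex{0,3,0,2} = 1
G(22) = mex{1,0,1,0} = 2
G(23) = mex{2,1,2,1} = 0
G(24) = mex{0,2,3,2} = 1
G(25) = mex{1,0,0,0} = 2
Stack A: G(25) = 2.
Stack B: G(8) = 2.
Combined Grundy value = 2 ⊕ 2 = 0.
A winning move leaves total XOR = 0, i.e. changes one component's Grundy value g to g ⊕ X where X is the current total.
Stack A: target g' = 2⊕0 = 2, but every legal move changes the Grundy value (mex property), so 0 moves.
Stack B: target g' = 2⊕0 = 2, but every legal move changes the Grundy value (mex property), so 0 moves.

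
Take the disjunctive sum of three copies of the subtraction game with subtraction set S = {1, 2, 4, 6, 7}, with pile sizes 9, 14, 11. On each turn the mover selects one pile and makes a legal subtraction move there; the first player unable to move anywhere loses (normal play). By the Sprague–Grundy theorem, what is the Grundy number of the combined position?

All piles use S = {1, 2, 4, 6, 7}:
G(0) = 0
G(1) = mex{0} = 1
G(2) = mex{1,0} = 2
G(3) = mex{2,1} = 0
G(4) = mex{0,2,0} = 1
G(5) = mex{1,0,1} = 2
G(6) = mex{2,1,2,0} = 3
G(7) = mex{3,2,0,1,0} = 4
G(8) = mex{4,3,1,2,1} = 0
G(9) = mex{0,4,2,0,2} = 1
G(10) = mex{1,0,3,1,0} = 2
G(11) = mex{2,1,4,2,1} = 0
G(12) = mex{0,2,0,3,2} = 1
G(13) = mex{1,0,1,4,3} = 2
G(14) = mex{2,1,2,0,4} = 3
Pile A: G(9) = 1.
Pile B: G(14) = 3.
Pile C: G(11) = 0.
Combined Grundy value = 1 ⊕ 3 ⊕ 0 = 2.

2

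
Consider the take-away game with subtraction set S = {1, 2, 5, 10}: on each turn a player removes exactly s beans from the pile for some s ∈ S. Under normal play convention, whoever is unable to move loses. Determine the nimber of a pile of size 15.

n :  0  1  2  3  4  5  6  7  8  9 10 11 12 13 14 15
G :  0  1  2  0  1  2  0  1  2  0  1  2  0  1  2  0

0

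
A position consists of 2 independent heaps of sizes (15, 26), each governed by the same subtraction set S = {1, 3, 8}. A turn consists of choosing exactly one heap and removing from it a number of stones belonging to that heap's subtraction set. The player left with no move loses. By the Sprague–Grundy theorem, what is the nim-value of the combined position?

0

All heaps use S = {1, 3, 8}:
G(0) = 0
G(1) = mex{0} = 1
G(2) = mex{1} = 0
G(3) = mex{0,0} = 1
G(4) = mex{1,1} = 0
G(5) = mex{0,0} = 1
G(6) = mex{1,1} = 0
G(7) = mex{0,0} = 1
G(8) = mex{1,1,0} = 2
G(9) = mex{2,0,1} = 3
G(10) = mex{3,1,0} = 2
G(11) = mex{2,2,1} = 0
G(12) = mex{0,3,0} = 1
G(13) = mex{1,2,1} = 0
G(14) = mex{0,0,0} = 1
G(15) = mex{1,1,1} = 0
G(16) = mex{0,0,2} = 1
G(17) = mex{1,1,3} = 0
G(18) = mex{0,0,2} = 1
G(19) = mex{1,1,0} = 2
G(20) = mex{2,0,1} = 3
G(21) = mex{3,1,0} = 2
G(22) = mex{2,2,1} = 0
G(23) = mex{0,3,0} = 1
G(24) = mex{1,2,1} = 0
G(25) = mex{0,0,0} = 1
G(26) = mex{1,1,1} = 0
Heap A: G(15) = 0.
Heap B: G(26) = 0.
Combined Grundy value = 0 ⊕ 0 = 0.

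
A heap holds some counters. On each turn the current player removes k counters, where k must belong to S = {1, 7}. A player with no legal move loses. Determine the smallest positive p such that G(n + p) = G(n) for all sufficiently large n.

n :  0  1  2  3  4  5  6  7  8  9 10 11 12 13 14
G :  0  1  0  1  0  1  0  1  0  1  0  1  0  1  0
G(n+2) = G(n) holds for n = 0,…,6 (a full window of length max(S) = 7), so the sequence is purely periodic with period 2.

2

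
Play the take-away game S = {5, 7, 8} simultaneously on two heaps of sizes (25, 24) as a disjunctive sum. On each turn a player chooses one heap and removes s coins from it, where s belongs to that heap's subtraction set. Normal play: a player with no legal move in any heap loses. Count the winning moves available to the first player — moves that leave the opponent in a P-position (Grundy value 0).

All heaps use S = {5, 7, 8}:
n :  0  1  2  3  4  5  6  7  8  9 10 11 12 13 14 15 16 17 18 19 20 21 22 23 24 25
G :  0  0  0  0  0  1  1  1  1  1  2  2  2  0  0  0  0  0  1  1  1  1  1  2  2  2
Heap A: G(25) = 2.
Heap B: G(24) = 2.
Combined Grundy value = 2 ⊕ 2 = 0.
A winning move leaves total XOR = 0, i.e. changes one component's Grundy value g to g ⊕ X where X is the current total.
Heap A: target g' = 2⊕0 = 2, but every legal move changes the Grundy value (mex property), so 0 moves.
Heap B: target g' = 2⊕0 = 2, but every legal move changes the Grundy value (mex property), so 0 moves.

0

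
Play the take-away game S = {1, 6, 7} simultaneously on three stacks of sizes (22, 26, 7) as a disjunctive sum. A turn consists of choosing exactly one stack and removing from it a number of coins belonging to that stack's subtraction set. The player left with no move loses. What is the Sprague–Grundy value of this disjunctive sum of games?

1

All stacks use S = {1, 6, 7}:
G(0) = 0
G(1) = mex{0} = 1
G(2) = mex{1} = 0
G(3) = mex{0} = 1
G(4) = mex{1} = 0
G(5) = mex{0} = 1
G(6) = mex{1,0} = 2
G(7) = mex{2,1,0} = 3
G(8) = mex{3,0,1} = 2
G(9) = mex{2,1,0} = 3
G(10) = mex{3,0,1} = 2
G(11) = mex{2,1,0} = 3
G(12) = mex{3,2,1} = 0
G(13) = mex{0,3,2} = 1
G(14) = mex{1,2,3} = 0
G(15) = mex{0,3,2} = 1
G(16) = mex{1,2,3} = 0
G(17) = mex{0,3,2} = 1
G(18) = mex{1,0,3} = 2
G(19) = mex{2,1,0} = 3
G(20) = mex{3,0,1} = 2
G(21) = mex{2,1,0} = 3
G(22) = mex{3,0,1} = 2
G(23) = mex{2,1,0} = 3
G(24) = mex{3,2,1} = 0
G(25) = mex{0,3,2} = 1
G(26) = mex{1,2,3} = 0
Stack A: G(22) = 2.
Stack B: G(26) = 0.
Stack C: G(7) = 3.
Combined Grundy value = 2 ⊕ 0 ⊕ 3 = 1.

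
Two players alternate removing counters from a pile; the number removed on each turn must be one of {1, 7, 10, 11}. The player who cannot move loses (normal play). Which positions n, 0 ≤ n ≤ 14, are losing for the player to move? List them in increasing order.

0, 2, 4, 6, 8

G(0) = 0
G(1) = mex{0} = 1
G(2) = mex{1} = 0
G(3) = mex{0} = 1
G(4) = mex{1} = 0
G(5) = mex{0} = 1
G(6) = mex{1} = 0
G(7) = mex{0,0} = 1
G(8) = mex{1,1} = 0
G(9) = mex{0,0} = 1
G(10) = mex{1,1,0} = 2
G(11) = mex{2,0,1,0} = 3
G(12) = mex{3,1,0,1} = 2
G(13) = mex{2,0,1,0} = 3
G(14) = mex{3,1,0,1} = 2
P-positions are exactly the n with G(n) = 0.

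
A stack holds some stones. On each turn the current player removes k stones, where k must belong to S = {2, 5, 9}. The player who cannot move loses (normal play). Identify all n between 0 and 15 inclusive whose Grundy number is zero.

n :  0  1  2  3  4  5  6  7  8  9 10 11 12 13 14 15
G :  0  0  1  1  0  2  1  0  0  1  1  0  2  1  0  0
P-positions are exactly the n with G(n) = 0.

0, 1, 4, 7, 8, 11, 14, 15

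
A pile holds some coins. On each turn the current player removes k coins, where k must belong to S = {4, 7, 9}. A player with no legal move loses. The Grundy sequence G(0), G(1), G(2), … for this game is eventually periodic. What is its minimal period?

13

n :  0  1  2  3  4  5  6  7  8  9 10 11 12 13 14 15 16 17 18 19 20 21 22 23 24 25 26 27
G :  0  0  0  0  1  1  1  1  2  2  2  2  3  0  0  0  0  1  1  1  1  2  2  2  2  3  0  0
G(n+13) = G(n) holds for n = 0,…,8 (a full window of length max(S) = 9), so the sequence is purely periodic with period 13.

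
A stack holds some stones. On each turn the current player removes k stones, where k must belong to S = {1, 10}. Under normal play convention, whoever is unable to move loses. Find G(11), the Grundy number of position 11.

G(0) = 0
G(1) = mex{0} = 1
G(2) = mex{1} = 0
G(3) = mex{0} = 1
G(4) = mex{1} = 0
G(5) = mex{0} = 1
G(6) = mex{1} = 0
G(7) = mex{0} = 1
G(8) = mex{1} = 0
G(9) = mex{0} = 1
G(10) = mex{1,0} = 2
G(11) = mex{2,1} = 0

0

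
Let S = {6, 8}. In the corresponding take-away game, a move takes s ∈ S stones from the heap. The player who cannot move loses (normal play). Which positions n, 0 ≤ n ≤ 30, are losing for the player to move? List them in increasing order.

0, 1, 2, 3, 4, 5, 14, 15, 16, 17, 18, 19, 28, 29, 30

n :  0  1  2  3  4  5  6  7  8  9 10 11 12 13 14 15 16 17 18 19 20 21 22 23 24 25 26 27 28 29 30
G :  0  0  0  0  0  0  1  1  1  1  1  1  2  2  0  0  0  0  0  0  1  1  1  1  1  1  2  2  0  0  0
P-positions are exactly the n with G(n) = 0.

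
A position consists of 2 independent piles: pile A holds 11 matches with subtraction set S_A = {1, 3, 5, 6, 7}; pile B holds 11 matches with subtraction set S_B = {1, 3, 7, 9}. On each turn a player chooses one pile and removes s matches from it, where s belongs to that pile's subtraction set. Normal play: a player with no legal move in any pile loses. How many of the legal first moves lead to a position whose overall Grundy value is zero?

Pile A, S = {1, 3, 5, 6, 7}:
G(0) = 0
G(1) = mex{0} = 1
G(2) = mex{1} = 0
G(3) = mex{0,0} = 1
G(4) = mex{1,1} = 0
G(5) = mex{0,0,0} = 1
G(6) = mex{1,1,1,0} = 2
G(7) = mex{2,0,0,1,0} = 3
G(8) = mex{3,1,1,0,1} = 2
G(9) = mex{2,2,0,1,0} = 3
G(10) = mex{3,3,1,0,1} = 2
G(11) = mex{2,2,2,1,0} = 3
G_A(11) = 3.
Pile B, S = {1, 3, 7, 9}:
G(0) = 0
G(1) = mex{0} = 1
G(2) = mex{1} = 0
G(3) = mex{0,0} = 1
G(4) = mex{1,1} = 0
G(5) = mex{0,0} = 1
G(6) = mex{1,1} = 0
G(7) = mex{0,0,0} = 1
G(8) = mex{1,1,1} = 0
G(9) = mex{0,0,0,0} = 1
G(10) = mex{1,1,1,1} = 0
G(11) = mex{0,0,0,0} = 1
G_B(11) = 1.
Combined Grundy value = 3 ⊕ 1 = 2.
A winning move leaves total XOR = 0, i.e. changes one component's Grundy value g to g ⊕ X where X is the current total.
Pile A: need g' = 3⊕2 = 1. Options: 11−1→G=2, 11−3→G=2, 11−5→G=2, 11−6→G=1, 11−7→G=0. Hits: 1.
Pile B: need g' = 1⊕2 = 3. Options: 11−1→G=0, 11−3→G=0, 11−7→G=0, 11−9→G=0. Hits: 0.

1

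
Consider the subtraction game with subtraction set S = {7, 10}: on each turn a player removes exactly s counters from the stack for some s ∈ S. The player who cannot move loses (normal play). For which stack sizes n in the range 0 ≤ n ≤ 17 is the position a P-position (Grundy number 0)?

0, 1, 2, 3, 4, 5, 6, 17

n :  0  1  2  3  4  5  6  7  8  9 10 11 12 13 14 15 16 17
G :  0  0  0  0  0  0  0  1  1  1  1  1  1  1  2  2  2  0
P-positions are exactly the n with G(n) = 0.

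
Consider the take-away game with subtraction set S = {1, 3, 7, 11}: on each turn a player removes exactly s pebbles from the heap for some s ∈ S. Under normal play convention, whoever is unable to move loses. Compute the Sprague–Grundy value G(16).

n :  0  1  2  3  4  5  6  7  8  9 10 11 12 13 14 15 16
G :  0  1  0  1  0  1  0  1  0  1  0  1  0  1  0  1  0

0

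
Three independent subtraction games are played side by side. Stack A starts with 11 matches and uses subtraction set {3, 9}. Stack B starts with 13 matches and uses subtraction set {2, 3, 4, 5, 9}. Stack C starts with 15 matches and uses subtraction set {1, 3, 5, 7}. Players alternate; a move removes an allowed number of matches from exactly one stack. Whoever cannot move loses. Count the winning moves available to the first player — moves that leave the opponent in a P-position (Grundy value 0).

Stack A, S = {3, 9}:
n :  0  1  2  3  4  5  6  7  8  9 10 11
G :  0  0  0  1  1  1  0  0  0  1  1  1
G_A(11) = 1.
Stack B, S = {2, 3, 4, 5, 9}:
G(0) = 0
G(1) = mex{} = 0
G(2) = mex{0} = 1
G(3) = mex{0,0} = 1
G(4) = mex{1,0,0} = 2
G(5) = mex{1,1,0,0} = 2
G(6) = mex{2,1,1,0} = 3
G(7) = mex{2,2,1,1} = 0
G(8) = mex{3,2,2,1} = 0
G(9) = mex{0,3,2,2,0} = 1
G(10) = mex{0,0,3,2,0} = 1
G(11) = mex{1,0,0,3,1} = 2
G(12) = mex{1,1,0,0,1} = 2
G(13) = mex{2,1,1,0,2} = 3
G_B(13) = 3.
Stack C, S = {1, 3, 5, 7}:
G(0) = 0
G(1) = mex{0} = 1
G(2) = mex{1} = 0
G(3) = mex{0,0} = 1
G(4) = mex{1,1} = 0
G(5) = mex{0,0,0} = 1
G(6) = mex{1,1,1} = 0
G(7) = mex{0,0,0,0} = 1
G(8) = mex{1,1,1,1} = 0
G(9) = mex{0,0,0,0} = 1
G(10) = mex{1,1,1,1} = 0
G(11) = mex{0,0,0,0} = 1
G(12) = mex{1,1,1,1} = 0
G(13) = mex{0,0,0,0} = 1
G(14) = mex{1,1,1,1} = 0
G(15) = mex{0,0,0,0} = 1
G_C(15) = 1.
Combined Grundy value = 1 ⊕ 3 ⊕ 1 = 3.
A winning move leaves total XOR = 0, i.e. changes one component's Grundy value g to g ⊕ X where X is the current total.
Stack A: need g' = 1⊕3 = 2. Options: 11−3→G=0, 11−9→G=0. Hits: 0.
Stack B: need g' = 3⊕3 = 0. Options: 13−2→G=2, 13−3→G=1, 13−4→G=1, 13−5→G=0, 13−9→G=2. Hits: 1.
Stack C: need g' = 1⊕3 = 2. Options: 15−1→G=0, 15−3→G=0, 15−5→G=0, 15−7→G=0. Hits: 0.

1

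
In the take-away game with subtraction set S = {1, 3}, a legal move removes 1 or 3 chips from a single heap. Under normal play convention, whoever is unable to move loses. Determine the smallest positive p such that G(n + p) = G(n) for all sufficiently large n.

G(0) = 0
G(1) = mex{0} = 1
G(2) = mex{1} = 0
G(3) = mex{0,0} = 1
G(4) = mex{1,1} = 0
G(5) = mex{0,0} = 1
G(6) = mex{1,1} = 0
G(7) = mex{0,0} = 1
G(8) = mex{1,1} = 0
G(9) = mex{0,0} = 1
G(10) = mex{1,1} = 0
G(11) = mex{0,0} = 1
G(12) = mex{1,1} = 0
G(13) = mex{0,0} = 1
G(14) = mex{1,1} = 0
G(n+2) = G(n) holds for n = 0,…,2 (a full window of length max(S) = 3), so the sequence is purely periodic with period 2.

2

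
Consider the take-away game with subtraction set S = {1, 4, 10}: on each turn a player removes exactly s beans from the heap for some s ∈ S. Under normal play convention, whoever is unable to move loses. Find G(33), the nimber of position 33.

1

n :  0  1  2  3  4  5  6  7  8  9 10 11 12 13 14 15 16 17 18 19 20 21 22 23 24 25 26 27 28 29 30 31 32 33
G :  0  1  0  1  2  0  1  0  1  2  3  2  3  0  1  3  0  1  0  1  2  0  1  2  0  1  2  0  1  0  1  2  0  1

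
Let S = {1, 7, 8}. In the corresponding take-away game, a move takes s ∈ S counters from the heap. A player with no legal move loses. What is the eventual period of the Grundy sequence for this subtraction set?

G(0) = 0
G(1) = mex{0} = 1
G(2) = mex{1} = 0
G(3) = mex{0} = 1
G(4) = mex{1} = 0
G(5) = mex{0} = 1
G(6) = mex{1} = 0
G(7) = mex{0,0} = 1
G(8) = mex{1,1,0} = 2
G(9) = mex{2,0,1} = 3
G(10) = mex{3,1,0} = 2
G(11) = mex{2,0,1} = 3
G(12) = mex{3,1,0} = 2
G(13) = mex{2,0,1} = 3
G(14) = mex{3,1,0} = 2
G(15) = mex{2,2,1} = 0
G(16) = mex{0,3,2} = 1
G(17) = mex{1,2,3} = 0
G(18) = mex{0,3,2} = 1
G(19) = mex{1,2,3} = 0
G(20) = mex{0,3,2} = 1
G(21) = mex{1,2,3} = 0
G(22) = mex{0,0,2} = 1
G(23) = mex{1,1,0} = 2
G(24) = mex{2,0,1} = 3
G(25) = mex{3,1,0} = 2
G(26) = mex{2,0,1} = 3
G(27) = mex{3,1,0} = 2
G(28) = mex{2,0,1} = 3
G(29) = mex{3,1,0} = 2
G(30) = mex{2,2,1} = 0
G(31) = mex{0,3,2} = 1
G(n+15) = G(n) holds for n = 0,…,7 (a full window of length max(S) = 8), so the sequence is purely periodic with period 15.

15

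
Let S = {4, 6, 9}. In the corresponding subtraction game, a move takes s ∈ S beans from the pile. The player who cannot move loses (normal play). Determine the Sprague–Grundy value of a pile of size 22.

2

n :  0  1  2  3  4  5  6  7  8  9 10 11 12 13 14 15 16 17 18 19 20 21 22
G :  0  0  0  0  1  1  1  1  2  2  2  2  3  0  0  0  0  1  1  1  1  2  2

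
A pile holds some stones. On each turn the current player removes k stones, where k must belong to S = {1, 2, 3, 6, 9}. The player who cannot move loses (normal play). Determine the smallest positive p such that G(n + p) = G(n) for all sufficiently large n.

4

G(0) = 0
G(1) = mex{0} = 1
G(2) = mex{1,0} = 2
G(3) = mex{2,1,0} = 3
G(4) = mex{3,2,1} = 0
G(5) = mex{0,3,2} = 1
G(6) = mex{1,0,3,0} = 2
G(7) = mex{2,1,0,1} = 3
G(8) = mex{3,2,1,2} = 0
G(9) = mex{0,3,2,3,0} = 1
G(10) = mex{1,0,3,0,1} = 2
G(11) = mex{2,1,0,1,2} = 3
G(12) = mex{3,2,1,2,3} = 0
G(13) = mex{0,3,2,3,0} = 1
G(14) = mex{1,0,3,0,1} = 2
G(n+4) = G(n) holds for n = 0,…,8 (a full window of length max(S) = 9), so the sequence is purely periodic with period 4.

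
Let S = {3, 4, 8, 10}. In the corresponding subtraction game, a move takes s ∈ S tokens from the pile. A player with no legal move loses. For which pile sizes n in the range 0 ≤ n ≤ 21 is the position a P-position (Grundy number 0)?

G(0) = 0
G(1) = mex{} = 0
G(2) = mex{} = 0
G(3) = mex{0} = 1
G(4) = mex{0,0} = 1
G(5) = mex{0,0} = 1
G(6) = mex{1,0} = 2
G(7) = mex{1,1} = 0
G(8) = mex{1,1,0} = 2
G(9) = mex{2,1,0} = 3
G(10) = mex{0,2,0,0} = 1
G(11) = mex{2,0,1,0} = 3
G(12) = mex{3,2,1,0} = 4
G(13) = mex{1,3,1,1} = 0
G(14) = mex{3,1,2,1} = 0
G(15) = mex{4,3,0,1} = 2
G(16) = mex{0,4,2,2} = 1
G(17) = mex{0,0,3,0} = 1
G(18) = mex{2,0,1,2} = 3
G(19) = mex{1,2,3,3} = 0
G(20) = mex{1,1,4,1} = 0
G(21) = mex{3,1,0,3} = 2
P-positions are exactly the n with G(n) = 0.

0, 1, 2, 7, 13, 14, 19, 20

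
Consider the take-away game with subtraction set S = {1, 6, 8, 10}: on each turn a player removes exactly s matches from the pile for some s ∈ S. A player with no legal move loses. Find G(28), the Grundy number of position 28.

n :  0  1  2  3  4  5  6  7  8  9 10 11 12 13 14 15 16 17 18 19 20 21 22 23 24 25 26 27 28
G :  0  1  0  1  0  1  2  0  1  0  1  0  1  2  3  2  0  1  0  1  0  1  2  0  1  0  1  0  1

1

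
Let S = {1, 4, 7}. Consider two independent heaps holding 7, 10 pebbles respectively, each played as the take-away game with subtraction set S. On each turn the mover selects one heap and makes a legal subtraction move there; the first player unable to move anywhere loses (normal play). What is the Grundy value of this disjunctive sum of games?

2

All heaps use S = {1, 4, 7}:
n :  0  1  2  3  4  5  6  7  8  9 10
G :  0  1  0  1  2  0  1  2  0  1  0
Heap A: G(7) = 2.
Heap B: G(10) = 0.
Combined Grundy value = 2 ⊕ 0 = 2.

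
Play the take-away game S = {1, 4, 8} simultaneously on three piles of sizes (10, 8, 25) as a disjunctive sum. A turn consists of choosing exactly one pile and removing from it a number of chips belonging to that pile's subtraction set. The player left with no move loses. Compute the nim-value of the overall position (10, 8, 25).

All piles use S = {1, 4, 8}:
G(0) = 0
G(1) = mex{0} = 1
G(2) = mex{1} = 0
G(3) = mex{0} = 1
G(4) = mex{1,0} = 2
G(5) = mex{2,1} = 0
G(6) = mex{0,0} = 1
G(7) = mex{1,1} = 0
G(8) = mex{0,2,0} = 1
G(9) = mex{1,0,1} = 2
G(10) = mex{2,1,0} = 3
G(11) = mex{3,0,1} = 2
G(12) = mex{2,1,2} = 0
G(13) = mex{0,2,0} = 1
G(14) = mex{1,3,1} = 0
G(15) = mex{0,2,0} = 1
G(16) = mex{1,0,1} = 2
G(17) = mex{2,1,2} = 0
G(18) = mex{0,0,3} = 1
G(19) = mex{1,1,2} = 0
G(20) = mex{0,2,0} = 1
G(21) = mex{1,0,1} = 2
G(22) = mex{2,1,0} = 3
G(23) = mex{3,0,1} = 2
G(24) = mex{2,1,2} = 0
G(25) = mex{0,2,0} = 1
Pile A: G(10) = 3.
Pile B: G(8) = 1.
Pile C: G(25) = 1.
Combined Grundy value = 3 ⊕ 1 ⊕ 1 = 3.

3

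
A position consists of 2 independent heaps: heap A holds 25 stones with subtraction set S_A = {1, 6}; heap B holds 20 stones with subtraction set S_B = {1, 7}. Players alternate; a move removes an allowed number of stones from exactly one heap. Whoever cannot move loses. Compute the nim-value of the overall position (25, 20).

Heap A, S = {1, 6}:
G(0) = 0
G(1) = mex{0} = 1
G(2) = mex{1} = 0
G(3) = mex{0} = 1
G(4) = mex{1} = 0
G(5) = mex{0} = 1
G(6) = mex{1,0} = 2
G(7) = mex{2,1} = 0
G(8) = mex{0,0} = 1
G(9) = mex{1,1} = 0
G(10) = mex{0,0} = 1
G(11) = mex{1,1} = 0
G(12) = mex{0,2} = 1
G(13) = mex{1,0} = 2
G(14) = mex{2,1} = 0
G(15) = mex{0,0} = 1
G(16) = mex{1,1} = 0
G(17) = mex{0,0} = 1
G(18) = mex{1,1} = 0
G(19) = mex{0,2} = 1
G(20) = mex{1,0} = 2
G(21) = mex{2,1} = 0
G(22) = mex{0,0} = 1
G(23) = mex{1,1} = 0
G(24) = mex{0,0} = 1
G(25) = mex{1,1} = 0
G_A(25) = 0.
Heap B, S = {1, 7}:
n :  0  1  2  3  4  5  6  7  8  9 10 11 12 13 14 15 16 17 18 19 20
G :  0  1  0  1  0  1  0  1  0  1  0  1  0  1  0  1  0  1  0  1  0
G_B(20) = 0.
Combined Grundy value = 0 ⊕ 0 = 0.

0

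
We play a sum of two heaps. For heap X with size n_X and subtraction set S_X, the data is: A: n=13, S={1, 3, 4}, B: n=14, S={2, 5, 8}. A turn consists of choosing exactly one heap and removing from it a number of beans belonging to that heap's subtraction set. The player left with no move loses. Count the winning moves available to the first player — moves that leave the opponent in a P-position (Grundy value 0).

Heap A, S = {1, 3, 4}:
n :  0  1  2  3  4  5  6  7  8  9 10 11 12 13
G :  0  1  0  1  2  3  2  0  1  0  1  2  3  2
G_A(13) = 2.
Heap B, S = {2, 5, 8}:
G(0) = 0
G(1) = mex{} = 0
G(2) = mex{0} = 1
G(3) = mex{0} = 1
G(4) = mex{1} = 0
G(5) = mex{1,0} = 2
G(6) = mex{0,0} = 1
G(7) = mex{2,1} = 0
G(8) = mex{1,1,0} = 2
G(9) = mex{0,0,0} = 1
G(10) = mex{2,2,1} = 0
G(11) = mex{1,1,1} = 0
G(12) = mex{0,0,0} = 1
G(13) = mex{0,2,2} = 1
G(14) = mex{1,1,1} = 0
G_B(14) = 0.
Combined Grundy value = 2 ⊕ 0 = 2.
A winning move leaves total XOR = 0, i.e. changes one component's Grundy value g to g ⊕ X where X is the current total.
Heap A: need g' = 2⊕2 = 0. Options: 13−1→G=3, 13−3→G=1, 13−4→G=0. Hits: 1.
Heap B: need g' = 0⊕2 = 2. Options: 14−2→G=1, 14−5→G=1, 14−8→G=1. Hits: 0.

1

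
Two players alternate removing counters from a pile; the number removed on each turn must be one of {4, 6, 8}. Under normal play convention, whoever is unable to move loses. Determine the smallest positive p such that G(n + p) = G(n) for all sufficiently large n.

G(0) = 0
G(1) = mex{} = 0
G(2) = mex{} = 0
G(3) = mex{} = 0
G(4) = mex{0} = 1
G(5) = mex{0} = 1
G(6) = mex{0,0} = 1
G(7) = mex{0,0} = 1
G(8) = mex{1,0,0} = 2
G(9) = mex{1,0,0} = 2
G(10) = mex{1,1,0} = 2
G(11) = mex{1,1,0} = 2
G(12) = mex{2,1,1} = 0
G(13) = mex{2,1,1} = 0
G(14) = mex{2,2,1} = 0
G(15) = mex{2,2,1} = 0
G(16) = mex{0,2,2} = 1
G(17) = mex{0,2,2} = 1
G(18) = mex{0,0,2} = 1
G(19) = mex{0,0,2} = 1
G(20) = mex{1,0,0} = 2
G(21) = mex{1,0,0} = 2
G(22) = mex{1,1,0} = 2
G(23) = mex{1,1,0} = 2
G(24) = mex{2,1,1} = 0
G(25) = mex{2,1,1} = 0
G(n+12) = G(n) holds for n = 0,…,7 (a full window of length max(S) = 8), so the sequence is purely periodic with period 12.

12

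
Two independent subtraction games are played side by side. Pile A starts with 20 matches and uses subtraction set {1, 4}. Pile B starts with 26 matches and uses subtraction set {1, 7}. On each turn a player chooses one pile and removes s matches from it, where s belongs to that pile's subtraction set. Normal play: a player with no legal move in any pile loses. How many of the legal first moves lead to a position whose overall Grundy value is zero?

0

Pile A, S = {1, 4}:
G(0) = 0
G(1) = mex{0} = 1
G(2) = mex{1} = 0
G(3) = mex{0} = 1
G(4) = mex{1,0} = 2
G(5) = mex{2,1} = 0
G(6) = mex{0,0} = 1
G(7) = mex{1,1} = 0
G(8) = mex{0,2} = 1
G(9) = mex{1,0} = 2
G(10) = mex{2,1} = 0
G(11) = mex{0,0} = 1
G(12) = mex{1,1} = 0
G(13) = mex{0,2} = 1
G(14) = mex{1,0} = 2
G(15) = mex{2,1} = 0
G(16) = mex{0,0} = 1
G(17) = mex{1,1} = 0
G(18) = mex{0,2} = 1
G(19) = mex{1,0} = 2
G(20) = mex{2,1} = 0
G_A(20) = 0.
Pile B, S = {1, 7}:
G(0) = 0
G(1) = mex{0} = 1
G(2) = mex{1} = 0
G(3) = mex{0} = 1
G(4) = mex{1} = 0
G(5) = mex{0} = 1
G(6) = mex{1} = 0
G(7) = mex{0,0} = 1
G(8) = mex{1,1} = 0
G(9) = mex{0,0} = 1
G(10) = mex{1,1} = 0
G(11) = mex{0,0} = 1
G(12) = mex{1,1} = 0
G(13) = mex{0,0} = 1
G(14) = mex{1,1} = 0
G(15) = mex{0,0} = 1
G(16) = mex{1,1} = 0
G(17) = mex{0,0} = 1
G(18) = mex{1,1} = 0
G(19) = mex{0,0} = 1
G(20) = mex{1,1} = 0
G(21) = mex{0,0} = 1
G(22) = mex{1,1} = 0
G(23) = mex{0,0} = 1
G(24) = mex{1,1} = 0
G(25) = mex{0,0} = 1
G(26) = mex{1,1} = 0
G_B(26) = 0.
Combined Grundy value = 0 ⊕ 0 = 0.
A winning move leaves total XOR = 0, i.e. changes one component's Grundy value g to g ⊕ X where X is the current total.
Pile A: target g' = 0⊕0 = 0, but every legal move changes the Grundy value (mex property), so 0 moves.
Pile B: target g' = 0⊕0 = 0, but every legal move changes the Grundy value (mex property), so 0 moves.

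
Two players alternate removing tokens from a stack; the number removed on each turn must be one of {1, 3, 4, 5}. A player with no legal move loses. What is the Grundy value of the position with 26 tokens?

0

G(0) = 0
G(1) = mex{0} = 1
G(2) = mex{1} = 0
G(3) = mex{0,0} = 1
G(4) = mex{1,1,0} = 2
G(5) = mex{2,0,1,0} = 3
G(6) = mex{3,1,0,1} = 2
G(7) = mex{2,2,1,0} = 3
G(8) = mex{3,3,2,1} = 0
G(9) = mex{0,2,3,2} = 1
G(10) = mex{1,3,2,3} = 0
G(11) = mex{0,0,3,2} = 1
G(12) = mex{1,1,0,3} = 2
G(13) = mex{2,0,1,0} = 3
G(14) = mex{3,1,0,1} = 2
G(15) = mex{2,2,1,0} = 3
G(16) = mex{3,3,2,1} = 0
G(17) = mex{0,2,3,2} = 1
G(18) = mex{1,3,2,3} = 0
G(19) = mex{0,0,3,2} = 1
G(20) = mex{1,1,0,3} = 2
G(21) = mex{2,0,1,0} = 3
G(22) = mex{3,1,0,1} = 2
G(23) = mex{2,2,1,0} = 3
G(24) = mex{3,3,2,1} = 0
G(25) = mex{0,2,3,2} = 1
G(26) = mex{1,3,2,3} = 0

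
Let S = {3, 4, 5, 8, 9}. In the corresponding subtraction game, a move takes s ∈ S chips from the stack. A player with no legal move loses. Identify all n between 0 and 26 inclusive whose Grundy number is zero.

0, 1, 2, 12, 13, 14, 24, 25, 26

n :  0  1  2  3  4  5  6  7  8  9 10 11 12 13 14 15 16 17 18 19 20 21 22 23 24 25 26
G :  0  0  0  1  1  1  2  2  2  3  3  3  0  0  0  1  1  1  2  2  2  3  3  3  0  0  0
P-positions are exactly the n with G(n) = 0.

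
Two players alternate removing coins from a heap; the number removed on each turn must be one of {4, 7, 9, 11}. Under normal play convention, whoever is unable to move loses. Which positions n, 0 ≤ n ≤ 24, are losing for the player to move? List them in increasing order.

0, 1, 2, 3, 15, 16, 17, 18

n :  0  1  2  3  4  5  6  7  8  9 10 11 12 13 14 15 16 17 18 19 20 21 22 23 24
G :  0  0  0  0  1  1  1  1  2  2  2  2  3  3  3  0  0  0  0  1  1  1  1  2  2
P-positions are exactly the n with G(n) = 0.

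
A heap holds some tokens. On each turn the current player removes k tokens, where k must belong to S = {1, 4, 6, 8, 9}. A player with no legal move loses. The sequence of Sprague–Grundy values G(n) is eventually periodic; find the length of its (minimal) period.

G(0) = 0
G(1) = mex{0} = 1
G(2) = mex{1} = 0
G(3) = mex{0} = 1
G(4) = mex{1,0} = 2
G(5) = mex{2,1} = 0
G(6) = mex{0,0,0} = 1
G(7) = mex{1,1,1} = 0
G(8) = mex{0,2,0,0} = 1
G(9) = mex{1,0,1,1,0} = 2
G(10) = mex{2,1,2,0,1} = 3
G(11) = mex{3,0,0,1,0} = 2
G(12) = mex{2,1,1,2,1} = 0
G(13) = mex{0,2,0,0,2} = 1
G(14) = mex{1,3,1,1,0} = 2
G(15) = mex{2,2,2,0,1} = 3
G(16) = mex{3,0,3,1,0} = 2
G(17) = mex{2,1,2,2,1} = 0
G(18) = mex{0,2,0,3,2} = 1
G(19) = mex{1,3,1,2,3} = 0
G(20) = mex{0,2,2,0,2} = 1
G(21) = mex{1,0,3,1,0} = 2
G(22) = mex{2,1,2,2,1} = 0
G(23) = mex{0,0,0,3,2} = 1
G(24) = mex{1,1,1,2,3} = 0
G(25) = mex{0,2,0,0,2} = 1
G(26) = mex{1,0,1,1,0} = 2
G(27) = mex{2,1,2,0,1} = 3
G(28) = mex{3,0,0,1,0} = 2
G(29) = mex{2,1,1,2,1} = 0
G(30) = mex{0,2,0,0,2} = 1
G(31) = mex{1,3,1,1,0} = 2
G(32) = mex{2,2,2,0,1} = 3
G(33) = mex{3,0,3,1,0} = 2
G(34) = mex{2,1,2,2,1} = 0
G(35) = mex{0,2,0,3,2} = 1
G(n+17) = G(n) holds for n = 0,…,8 (a full window of length max(S) = 9), so the sequence is purely periodic with period 17.

17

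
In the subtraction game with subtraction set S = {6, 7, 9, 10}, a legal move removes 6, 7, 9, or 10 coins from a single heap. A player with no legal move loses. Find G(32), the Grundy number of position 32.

G(0) = 0
G(1) = mex{} = 0
G(2) = mex{} = 0
G(3) = mex{} = 0
G(4) = mex{} = 0
G(5) = mex{} = 0
G(6) = mex{0} = 1
G(7) = mex{0,0} = 1
G(8) = mex{0,0} = 1
G(9) = mex{0,0,0} = 1
G(10) = mex{0,0,0,0} = 1
G(11) = mex{0,0,0,0} = 1
G(12) = mex{1,0,0,0} = 2
G(13) = mex{1,1,0,0} = 2
G(14) = mex{1,1,0,0} = 2
G(15) = mex{1,1,1,0} = 2
G(16) = mex{1,1,1,1} = 0
G(17) = mex{1,1,1,1} = 0
G(18) = mex{2,1,1,1} = 0
G(19) = mex{2,2,1,1} = 0
G(20) = mex{2,2,1,1} = 0
G(21) = mex{2,2,2,1} = 0
G(22) = mex{0,2,2,2} = 1
G(23) = mex{0,0,2,2} = 1
G(24) = mex{0,0,2,2} = 1
G(25) = mex{0,0,0,2} = 1
G(26) = mex{0,0,0,0} = 1
G(27) = mex{0,0,0,0} = 1
G(28) = mex{1,0,0,0} = 2
G(29) = mex{1,1,0,0} = 2
G(30) = mex{1,1,0,0} = 2
G(31) = mex{1,1,1,0} = 2
G(32) = mex{1,1,1,1} = 0

0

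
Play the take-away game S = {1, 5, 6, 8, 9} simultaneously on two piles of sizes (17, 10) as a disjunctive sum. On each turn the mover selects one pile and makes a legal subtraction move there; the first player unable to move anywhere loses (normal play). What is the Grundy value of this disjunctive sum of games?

All piles use S = {1, 5, 6, 8, 9}:
G(0) = 0
G(1) = mex{0} = 1
G(2) = mex{1} = 0
G(3) = mex{0} = 1
G(4) = mex{1} = 0
G(5) = mex{0,0} = 1
G(6) = mex{1,1,0} = 2
G(7) = mex{2,0,1} = 3
G(8) = mex{3,1,0,0} = 2
G(9) = mex{2,0,1,1,0} = 3
G(10) = mex{3,1,0,0,1} = 2
G(11) = mex{2,2,1,1,0} = 3
G(12) = mex{3,3,2,0,1} = 4
G(13) = mex{4,2,3,1,0} = 5
G(14) = mex{5,3,2,2,1} = 0
G(15) = mex{0,2,3,3,2} = 1
G(16) = mex{1,3,2,2,3} = 0
G(17) = mex{0,4,3,3,2} = 1
Pile A: G(17) = 1.
Pile B: G(10) = 2.
Combined Grundy value = 1 ⊕ 2 = 3.

3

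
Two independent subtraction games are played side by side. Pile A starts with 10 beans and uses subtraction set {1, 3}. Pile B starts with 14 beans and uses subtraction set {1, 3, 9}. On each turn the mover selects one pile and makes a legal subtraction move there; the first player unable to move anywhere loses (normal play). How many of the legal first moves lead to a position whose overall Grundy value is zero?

0

Pile A, S = {1, 3}:
G(0) = 0
G(1) = mex{0} = 1
G(2) = mex{1} = 0
G(3) = mex{0,0} = 1
G(4) = mex{1,1} = 0
G(5) = mex{0,0} = 1
G(6) = mex{1,1} = 0
G(7) = mex{0,0} = 1
G(8) = mex{1,1} = 0
G(9) = mex{0,0} = 1
G(10) = mex{1,1} = 0
G_A(10) = 0.
Pile B, S = {1, 3, 9}:
n :  0  1  2  3  4  5  6  7  8  9 10 11 12 13 14
G :  0  1  0  1  0  1  0  1  0  1  0  1  0  1  0
G_B(14) = 0.
Combined Grundy value = 0 ⊕ 0 = 0.
A winning move leaves total XOR = 0, i.e. changes one component's Grundy value g to g ⊕ X where X is the current total.
Pile A: target g' = 0⊕0 = 0, but every legal move changes the Grundy value (mex property), so 0 moves.
Pile B: target g' = 0⊕0 = 0, but every legal move changes the Grundy value (mex property), so 0 moves.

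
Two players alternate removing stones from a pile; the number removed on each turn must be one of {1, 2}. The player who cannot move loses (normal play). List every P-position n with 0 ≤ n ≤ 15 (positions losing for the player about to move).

G(0) = 0
G(1) = mex{0} = 1
G(2) = mex{1,0} = 2
G(3) = mex{2,1} = 0
G(4) = mex{0,2} = 1
G(5) = mex{1,0} = 2
G(6) = mex{2,1} = 0
G(7) = mex{0,2} = 1
G(8) = mex{1,0} = 2
G(9) = mex{2,1} = 0
G(10) = mex{0,2} = 1
G(11) = mex{1,0} = 2
G(12) = mex{2,1} = 0
G(13) = mex{0,2} = 1
G(14) = mex{1,0} = 2
G(15) = mex{2,1} = 0
P-positions are exactly the n with G(n) = 0.

0, 3, 6, 9, 12, 15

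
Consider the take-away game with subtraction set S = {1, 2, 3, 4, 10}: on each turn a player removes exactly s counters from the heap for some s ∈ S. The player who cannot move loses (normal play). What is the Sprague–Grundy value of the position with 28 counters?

1

G(0) = 0
G(1) = mex{0} = 1
G(2) = mex{1,0} = 2
G(3) = mex{2,1,0} = 3
G(4) = mex{3,2,1,0} = 4
G(5) = mex{4,3,2,1} = 0
G(6) = mex{0,4,3,2} = 1
G(7) = mex{1,0,4,3} = 2
G(8) = mex{2,1,0,4} = 3
G(9) = mex{3,2,1,0} = 4
G(10) = mex{4,3,2,1,0} = 5
G(11) = mex{5,4,3,2,1} = 0
G(12) = mex{0,5,4,3,2} = 1
G(13) = mex{1,0,5,4,3} = 2
G(14) = mex{2,1,0,5,4} = 3
G(15) = mex{3,2,1,0,0} = 4
G(16) = mex{4,3,2,1,1} = 0
G(17) = mex{0,4,3,2,2} = 1
G(18) = mex{1,0,4,3,3} = 2
G(19) = mex{2,1,0,4,4} = 3
G(20) = mex{3,2,1,0,5} = 4
G(21) = mex{4,3,2,1,0} = 5
G(22) = mex{5,4,3,2,1} = 0
G(23) = mex{0,5,4,3,2} = 1
G(24) = mex{1,0,5,4,3} = 2
G(25) = mex{2,1,0,5,4} = 3
G(26) = mex{3,2,1,0,0} = 4
G(27) = mex{4,3,2,1,1} = 0
G(28) = mex{0,4,3,2,2} = 1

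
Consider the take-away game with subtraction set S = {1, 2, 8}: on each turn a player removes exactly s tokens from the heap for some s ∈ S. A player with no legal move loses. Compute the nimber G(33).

n :  0  1  2  3  4  5  6  7  8  9 10 11 12 13 14 15 16 17 18 19 20 21 22 23 24 25 26 27 28 29 30 31 32 33
G :  0  1  2  0  1  2  0  1  2  0  1  2  0  1  2  0  1  2  0  1  2  0  1  2  0  1  2  0  1  2  0  1  2  0

0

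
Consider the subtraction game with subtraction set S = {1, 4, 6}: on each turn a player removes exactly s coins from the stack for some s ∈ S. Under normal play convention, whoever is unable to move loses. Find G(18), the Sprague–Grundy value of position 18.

n :  0  1  2  3  4  5  6  7  8  9 10 11 12 13 14 15 16 17 18
G :  0  1  0  1  2  0  1  0  1  2  0  1  0  1  2  0  1  0  1

1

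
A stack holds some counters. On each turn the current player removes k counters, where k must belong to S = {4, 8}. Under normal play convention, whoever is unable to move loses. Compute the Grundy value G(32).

G(0) = 0
G(1) = mex{} = 0
G(2) = mex{} = 0
G(3) = mex{} = 0
G(4) = mex{0} = 1
G(5) = mex{0} = 1
G(6) = mex{0} = 1
G(7) = mex{0} = 1
G(8) = mex{1,0} = 2
G(9) = mex{1,0} = 2
G(10) = mex{1,0} = 2
G(11) = mex{1,0} = 2
G(12) = mex{2,1} = 0
G(13) = mex{2,1} = 0
G(14) = mex{2,1} = 0
G(15) = mex{2,1} = 0
G(16) = mex{0,2} = 1
G(17) = mex{0,2} = 1
G(18) = mex{0,2} = 1
G(19) = mex{0,2} = 1
G(20) = mex{1,0} = 2
G(21) = mex{1,0} = 2
G(22) = mex{1,0} = 2
G(23) = mex{1,0} = 2
G(24) = mex{2,1} = 0
G(25) = mex{2,1} = 0
G(26) = mex{2,1} = 0
G(27) = mex{2,1} = 0
G(28) = mex{0,2} = 1
G(29) = mex{0,2} = 1
G(30) = mex{0,2} = 1
G(31) = mex{0,2} = 1
G(32) = mex{1,0} = 2

2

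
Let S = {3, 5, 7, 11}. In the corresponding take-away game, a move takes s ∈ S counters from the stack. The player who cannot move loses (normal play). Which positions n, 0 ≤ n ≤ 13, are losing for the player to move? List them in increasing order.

G(0) = 0
G(1) = mex{} = 0
G(2) = mex{} = 0
G(3) = mex{0} = 1
G(4) = mex{0} = 1
G(5) = mex{0,0} = 1
G(6) = mex{1,0} = 2
G(7) = mex{1,0,0} = 2
G(8) = mex{1,1,0} = 2
G(9) = mex{2,1,0} = 3
G(10) = mex{2,1,1} = 0
G(11) = mex{2,2,1,0} = 3
G(12) = mex{3,2,1,0} = 4
G(13) = mex{0,2,2,0} = 1
P-positions are exactly the n with G(n) = 0.

0, 1, 2, 10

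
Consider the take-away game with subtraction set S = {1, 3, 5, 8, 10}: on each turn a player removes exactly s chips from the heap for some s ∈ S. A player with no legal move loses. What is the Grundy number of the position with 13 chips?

n :  0  1  2  3  4  5  6  7  8  9 10 11 12 13
G :  0  1  0  1  0  1  0  1  2  3  2  3  2  0

0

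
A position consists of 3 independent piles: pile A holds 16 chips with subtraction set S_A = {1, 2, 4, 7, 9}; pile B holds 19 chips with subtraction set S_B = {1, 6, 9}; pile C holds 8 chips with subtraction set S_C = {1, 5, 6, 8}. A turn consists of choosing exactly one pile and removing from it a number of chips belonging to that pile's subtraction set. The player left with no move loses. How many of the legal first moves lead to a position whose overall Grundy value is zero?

Pile A, S = {1, 2, 4, 7, 9}:
G(0) = 0
G(1) = mex{0} = 1
G(2) = mex{1,0} = 2
G(3) = mex{2,1} = 0
G(4) = mex{0,2,0} = 1
G(5) = mex{1,0,1} = 2
G(6) = mex{2,1,2} = 0
G(7) = mex{0,2,0,0} = 1
G(8) = mex{1,0,1,1} = 2
G(9) = mex{2,1,2,2,0} = 3
G(10) = mex{3,2,0,0,1} = 4
G(11) = mex{4,3,1,1,2} = 0
G(12) = mex{0,4,2,2,0} = 1
G(13) = mex{1,0,3,0,1} = 2
G(14) = mex{2,1,4,1,2} = 0
G(15) = mex{0,2,0,2,0} = 1
G(16) = mex{1,0,1,3,1} = 2
G_A(16) = 2.
Pile B, S = {1, 6, 9}:
n :  0  1  2  3  4  5  6  7  8  9 10 11 12 13 14 15 16 17 18 19
G :  0  1  0  1  0  1  2  0  1  2  3  2  0  1  0  1  2  0  1  0
G_B(19) = 0.
Pile C, S = {1, 5, 6, 8}:
G(0) = 0
G(1) = mex{0} = 1
G(2) = mex{1} = 0
G(3) = mex{0} = 1
G(4) = mex{1} = 0
G(5) = mex{0,0} = 1
G(6) = mex{1,1,0} = 2
G(7) = mex{2,0,1} = 3
G(8) = mex{3,1,0,0} = 2
G_C(8) = 2.
Combined Grundy value = 2 ⊕ 0 ⊕ 2 = 0.
A winning move leaves total XOR = 0, i.e. changes one component's Grundy value g to g ⊕ X where X is the current total.
Pile A: target g' = 2⊕0 = 2, but every legal move changes the Grundy value (mex property), so 0 moves.
Pile B: target g' = 0⊕0 = 0, but every legal move changes the Grundy value (mex property), so 0 moves.
Pile C: target g' = 2⊕0 = 2, but every legal move changes the Grundy value (mex property), so 0 moves.

0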